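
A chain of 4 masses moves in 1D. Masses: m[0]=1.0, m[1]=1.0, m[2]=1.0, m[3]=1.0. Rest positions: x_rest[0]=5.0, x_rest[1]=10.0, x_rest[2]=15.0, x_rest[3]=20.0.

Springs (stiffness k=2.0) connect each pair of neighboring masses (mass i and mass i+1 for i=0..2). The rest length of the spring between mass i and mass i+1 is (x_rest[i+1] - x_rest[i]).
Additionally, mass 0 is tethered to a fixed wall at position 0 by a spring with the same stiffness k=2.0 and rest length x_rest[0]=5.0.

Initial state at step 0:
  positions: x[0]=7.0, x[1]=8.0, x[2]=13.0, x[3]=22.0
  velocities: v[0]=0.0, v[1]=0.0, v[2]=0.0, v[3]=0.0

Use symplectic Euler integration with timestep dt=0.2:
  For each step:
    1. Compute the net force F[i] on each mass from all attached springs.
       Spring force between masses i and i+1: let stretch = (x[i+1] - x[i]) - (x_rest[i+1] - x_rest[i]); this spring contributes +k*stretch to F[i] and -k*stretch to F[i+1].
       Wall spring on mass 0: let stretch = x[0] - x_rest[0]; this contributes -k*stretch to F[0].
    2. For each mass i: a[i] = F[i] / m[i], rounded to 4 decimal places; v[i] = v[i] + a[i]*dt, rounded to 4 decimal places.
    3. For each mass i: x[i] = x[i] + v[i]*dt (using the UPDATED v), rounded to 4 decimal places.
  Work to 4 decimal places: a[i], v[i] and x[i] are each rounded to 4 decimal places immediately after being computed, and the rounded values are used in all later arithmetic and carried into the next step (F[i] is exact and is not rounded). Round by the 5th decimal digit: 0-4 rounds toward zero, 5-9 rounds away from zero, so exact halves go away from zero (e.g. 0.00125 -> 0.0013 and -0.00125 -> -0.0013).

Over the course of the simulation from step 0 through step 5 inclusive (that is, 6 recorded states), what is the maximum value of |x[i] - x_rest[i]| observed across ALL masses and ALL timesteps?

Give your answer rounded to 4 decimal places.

Step 0: x=[7.0000 8.0000 13.0000 22.0000] v=[0.0000 0.0000 0.0000 0.0000]
Step 1: x=[6.5200 8.3200 13.3200 21.6800] v=[-2.4000 1.6000 1.6000 -1.6000]
Step 2: x=[5.6624 8.8960 13.9088 21.0912] v=[-4.2880 2.8800 2.9440 -2.9440]
Step 3: x=[4.6105 9.6143 14.6712 20.3278] v=[-5.2595 3.5917 3.8118 -3.8170]
Step 4: x=[3.5901 10.3369 15.4815 19.5119] v=[-5.1022 3.6129 4.0517 -4.0796]
Step 5: x=[2.8222 10.9313 16.2027 18.7735] v=[-3.8395 2.9720 3.6060 -3.6918]
Max displacement = 2.1778

Answer: 2.1778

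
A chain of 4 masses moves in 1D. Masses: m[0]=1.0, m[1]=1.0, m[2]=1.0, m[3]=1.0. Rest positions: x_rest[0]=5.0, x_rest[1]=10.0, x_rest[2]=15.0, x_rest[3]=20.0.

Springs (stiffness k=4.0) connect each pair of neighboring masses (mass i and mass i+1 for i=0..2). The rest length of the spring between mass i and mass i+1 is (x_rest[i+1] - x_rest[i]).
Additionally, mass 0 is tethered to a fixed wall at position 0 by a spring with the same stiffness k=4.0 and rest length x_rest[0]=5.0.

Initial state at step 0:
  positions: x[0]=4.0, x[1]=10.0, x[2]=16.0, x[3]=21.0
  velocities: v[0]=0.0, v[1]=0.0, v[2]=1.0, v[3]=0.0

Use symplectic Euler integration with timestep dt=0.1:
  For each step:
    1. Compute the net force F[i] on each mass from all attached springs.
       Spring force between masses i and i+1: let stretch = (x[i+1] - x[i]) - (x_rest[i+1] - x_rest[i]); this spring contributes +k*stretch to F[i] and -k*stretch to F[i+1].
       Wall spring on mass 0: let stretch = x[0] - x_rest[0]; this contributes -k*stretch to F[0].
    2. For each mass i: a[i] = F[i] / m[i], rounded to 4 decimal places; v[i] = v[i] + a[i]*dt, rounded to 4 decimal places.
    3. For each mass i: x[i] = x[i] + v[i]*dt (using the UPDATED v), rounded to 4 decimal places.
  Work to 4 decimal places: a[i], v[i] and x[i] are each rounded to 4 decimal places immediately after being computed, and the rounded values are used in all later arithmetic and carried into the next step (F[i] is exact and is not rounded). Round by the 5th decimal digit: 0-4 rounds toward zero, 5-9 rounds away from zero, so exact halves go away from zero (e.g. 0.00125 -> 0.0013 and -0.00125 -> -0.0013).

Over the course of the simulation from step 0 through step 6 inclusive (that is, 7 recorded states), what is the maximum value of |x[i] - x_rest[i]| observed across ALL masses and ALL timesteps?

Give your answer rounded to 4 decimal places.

Answer: 1.0752

Derivation:
Step 0: x=[4.0000 10.0000 16.0000 21.0000] v=[0.0000 0.0000 1.0000 0.0000]
Step 1: x=[4.0800 10.0000 16.0600 21.0000] v=[0.8000 0.0000 0.6000 0.0000]
Step 2: x=[4.2336 10.0056 16.0752 21.0024] v=[1.5360 0.0560 0.1520 0.0240]
Step 3: x=[4.4487 10.0231 16.0447 21.0077] v=[2.1514 0.1750 -0.3050 0.0531]
Step 4: x=[4.7089 10.0585 15.9719 21.0145] v=[2.6017 0.3539 -0.7284 0.0679]
Step 5: x=[4.9947 10.1164 15.8642 21.0196] v=[2.8580 0.5794 -1.0767 0.0509]
Step 6: x=[5.2856 10.1994 15.7328 21.0185] v=[2.9088 0.8298 -1.3137 -0.0113]
Max displacement = 1.0752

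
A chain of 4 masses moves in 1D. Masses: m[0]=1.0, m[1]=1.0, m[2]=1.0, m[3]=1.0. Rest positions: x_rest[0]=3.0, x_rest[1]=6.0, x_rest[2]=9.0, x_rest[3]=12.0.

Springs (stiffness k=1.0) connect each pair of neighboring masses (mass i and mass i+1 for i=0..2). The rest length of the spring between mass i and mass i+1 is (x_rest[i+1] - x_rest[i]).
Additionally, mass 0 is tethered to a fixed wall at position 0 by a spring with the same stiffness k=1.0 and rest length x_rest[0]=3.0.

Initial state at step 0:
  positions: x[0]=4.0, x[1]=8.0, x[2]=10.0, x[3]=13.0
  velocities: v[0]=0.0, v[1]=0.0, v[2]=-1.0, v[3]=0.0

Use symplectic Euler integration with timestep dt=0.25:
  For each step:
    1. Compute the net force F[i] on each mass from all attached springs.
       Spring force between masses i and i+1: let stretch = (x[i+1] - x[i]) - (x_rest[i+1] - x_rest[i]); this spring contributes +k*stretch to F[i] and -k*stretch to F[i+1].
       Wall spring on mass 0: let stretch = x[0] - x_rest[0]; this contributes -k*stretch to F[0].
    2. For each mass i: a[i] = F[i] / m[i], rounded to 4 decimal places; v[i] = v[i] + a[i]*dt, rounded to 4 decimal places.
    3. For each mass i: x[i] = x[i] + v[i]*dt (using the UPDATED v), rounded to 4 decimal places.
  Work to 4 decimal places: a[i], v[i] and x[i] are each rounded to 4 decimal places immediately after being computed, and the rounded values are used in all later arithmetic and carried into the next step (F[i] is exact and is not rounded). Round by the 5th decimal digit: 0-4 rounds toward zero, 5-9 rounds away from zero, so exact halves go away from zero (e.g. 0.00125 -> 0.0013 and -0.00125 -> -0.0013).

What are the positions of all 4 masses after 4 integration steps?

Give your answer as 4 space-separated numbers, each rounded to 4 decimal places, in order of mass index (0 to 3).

Step 0: x=[4.0000 8.0000 10.0000 13.0000] v=[0.0000 0.0000 -1.0000 0.0000]
Step 1: x=[4.0000 7.8750 9.8125 13.0000] v=[0.0000 -0.5000 -0.7500 0.0000]
Step 2: x=[3.9922 7.6289 9.7031 12.9883] v=[-0.0313 -0.9844 -0.4375 -0.0469]
Step 3: x=[3.9622 7.2852 9.6694 12.9588] v=[-0.1202 -1.3750 -0.1348 -0.1182]
Step 4: x=[3.8922 6.8828 9.6923 12.9112] v=[-0.2800 -1.6097 0.0915 -0.1906]

Answer: 3.8922 6.8828 9.6923 12.9112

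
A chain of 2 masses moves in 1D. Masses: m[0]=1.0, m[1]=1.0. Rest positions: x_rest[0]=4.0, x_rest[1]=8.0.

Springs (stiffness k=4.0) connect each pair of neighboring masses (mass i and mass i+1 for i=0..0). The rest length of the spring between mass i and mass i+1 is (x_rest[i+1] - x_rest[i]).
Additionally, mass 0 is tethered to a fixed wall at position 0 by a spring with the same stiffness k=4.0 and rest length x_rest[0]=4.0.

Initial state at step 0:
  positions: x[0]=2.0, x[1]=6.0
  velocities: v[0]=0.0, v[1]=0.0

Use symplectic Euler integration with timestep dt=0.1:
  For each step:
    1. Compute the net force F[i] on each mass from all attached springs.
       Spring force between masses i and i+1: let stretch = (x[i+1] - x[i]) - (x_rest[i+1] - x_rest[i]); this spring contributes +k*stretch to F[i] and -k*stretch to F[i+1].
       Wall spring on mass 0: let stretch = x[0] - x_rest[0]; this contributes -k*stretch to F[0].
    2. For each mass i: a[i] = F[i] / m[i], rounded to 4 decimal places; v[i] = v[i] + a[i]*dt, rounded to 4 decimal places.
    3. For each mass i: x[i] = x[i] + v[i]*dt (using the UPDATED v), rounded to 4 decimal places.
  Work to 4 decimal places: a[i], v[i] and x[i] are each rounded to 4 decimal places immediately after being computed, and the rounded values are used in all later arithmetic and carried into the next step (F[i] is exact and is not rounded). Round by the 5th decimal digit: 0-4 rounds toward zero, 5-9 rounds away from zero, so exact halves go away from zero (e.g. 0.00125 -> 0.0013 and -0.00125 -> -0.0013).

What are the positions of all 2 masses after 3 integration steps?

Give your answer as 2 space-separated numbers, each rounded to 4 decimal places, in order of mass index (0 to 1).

Answer: 2.4486 6.0156

Derivation:
Step 0: x=[2.0000 6.0000] v=[0.0000 0.0000]
Step 1: x=[2.0800 6.0000] v=[0.8000 0.0000]
Step 2: x=[2.2336 6.0032] v=[1.5360 0.0320]
Step 3: x=[2.4486 6.0156] v=[2.1504 0.1242]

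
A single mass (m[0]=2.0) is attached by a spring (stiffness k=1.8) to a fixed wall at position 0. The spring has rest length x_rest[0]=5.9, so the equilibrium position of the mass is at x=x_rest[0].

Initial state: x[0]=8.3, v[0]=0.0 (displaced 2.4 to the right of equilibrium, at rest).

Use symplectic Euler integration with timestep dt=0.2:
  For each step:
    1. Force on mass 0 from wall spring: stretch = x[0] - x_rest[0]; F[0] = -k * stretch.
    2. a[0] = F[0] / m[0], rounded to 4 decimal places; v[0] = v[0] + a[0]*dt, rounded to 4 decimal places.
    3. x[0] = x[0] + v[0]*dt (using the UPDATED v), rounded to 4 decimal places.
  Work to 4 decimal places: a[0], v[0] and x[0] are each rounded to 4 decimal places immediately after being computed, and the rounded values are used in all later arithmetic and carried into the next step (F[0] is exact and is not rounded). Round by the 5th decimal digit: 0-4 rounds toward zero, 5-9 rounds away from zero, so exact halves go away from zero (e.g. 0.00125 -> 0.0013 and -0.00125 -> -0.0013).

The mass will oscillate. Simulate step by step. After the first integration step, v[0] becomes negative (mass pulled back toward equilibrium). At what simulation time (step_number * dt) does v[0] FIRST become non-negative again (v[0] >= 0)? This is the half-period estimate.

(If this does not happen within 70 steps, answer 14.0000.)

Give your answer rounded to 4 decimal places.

Step 0: x=[8.3000] v=[0.0000]
Step 1: x=[8.2136] v=[-0.4320]
Step 2: x=[8.0439] v=[-0.8484]
Step 3: x=[7.7970] v=[-1.2343]
Step 4: x=[7.4818] v=[-1.5758]
Step 5: x=[7.1097] v=[-1.8605]
Step 6: x=[6.6941] v=[-2.0782]
Step 7: x=[6.2499] v=[-2.2211]
Step 8: x=[5.7931] v=[-2.2841]
Step 9: x=[5.3401] v=[-2.2649]
Step 10: x=[4.9073] v=[-2.1641]
Step 11: x=[4.5102] v=[-1.9854]
Step 12: x=[4.1632] v=[-1.7352]
Step 13: x=[3.8787] v=[-1.4226]
Step 14: x=[3.6669] v=[-1.0588]
Step 15: x=[3.5355] v=[-0.6568]
Step 16: x=[3.4893] v=[-0.2312]
Step 17: x=[3.5298] v=[0.2027]
First v>=0 after going negative at step 17, time=3.4000

Answer: 3.4000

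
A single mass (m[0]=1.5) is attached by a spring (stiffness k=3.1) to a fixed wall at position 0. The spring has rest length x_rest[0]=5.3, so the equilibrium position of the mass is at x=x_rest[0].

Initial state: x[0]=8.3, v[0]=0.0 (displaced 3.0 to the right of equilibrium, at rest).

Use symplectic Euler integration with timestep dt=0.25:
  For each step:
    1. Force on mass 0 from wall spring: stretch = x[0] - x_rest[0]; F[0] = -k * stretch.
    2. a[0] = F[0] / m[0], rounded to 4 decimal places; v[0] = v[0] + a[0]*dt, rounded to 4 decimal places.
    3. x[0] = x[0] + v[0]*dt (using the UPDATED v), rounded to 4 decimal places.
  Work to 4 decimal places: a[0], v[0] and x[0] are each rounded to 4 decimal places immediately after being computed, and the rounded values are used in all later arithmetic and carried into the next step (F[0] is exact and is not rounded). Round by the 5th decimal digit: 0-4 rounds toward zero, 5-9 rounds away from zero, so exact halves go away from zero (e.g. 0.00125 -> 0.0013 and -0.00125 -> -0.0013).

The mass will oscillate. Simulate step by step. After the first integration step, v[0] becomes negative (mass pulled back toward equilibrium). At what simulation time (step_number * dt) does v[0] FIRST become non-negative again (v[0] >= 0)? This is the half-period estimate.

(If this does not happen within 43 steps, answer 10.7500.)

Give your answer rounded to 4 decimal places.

Step 0: x=[8.3000] v=[0.0000]
Step 1: x=[7.9125] v=[-1.5500]
Step 2: x=[7.1876] v=[-2.8998]
Step 3: x=[6.2188] v=[-3.8751]
Step 4: x=[5.1314] v=[-4.3498]
Step 5: x=[4.0657] v=[-4.2627]
Step 6: x=[3.1595] v=[-3.6250]
Step 7: x=[2.5297] v=[-2.5191]
Step 8: x=[2.2578] v=[-1.0878]
Step 9: x=[2.3788] v=[0.4840]
First v>=0 after going negative at step 9, time=2.2500

Answer: 2.2500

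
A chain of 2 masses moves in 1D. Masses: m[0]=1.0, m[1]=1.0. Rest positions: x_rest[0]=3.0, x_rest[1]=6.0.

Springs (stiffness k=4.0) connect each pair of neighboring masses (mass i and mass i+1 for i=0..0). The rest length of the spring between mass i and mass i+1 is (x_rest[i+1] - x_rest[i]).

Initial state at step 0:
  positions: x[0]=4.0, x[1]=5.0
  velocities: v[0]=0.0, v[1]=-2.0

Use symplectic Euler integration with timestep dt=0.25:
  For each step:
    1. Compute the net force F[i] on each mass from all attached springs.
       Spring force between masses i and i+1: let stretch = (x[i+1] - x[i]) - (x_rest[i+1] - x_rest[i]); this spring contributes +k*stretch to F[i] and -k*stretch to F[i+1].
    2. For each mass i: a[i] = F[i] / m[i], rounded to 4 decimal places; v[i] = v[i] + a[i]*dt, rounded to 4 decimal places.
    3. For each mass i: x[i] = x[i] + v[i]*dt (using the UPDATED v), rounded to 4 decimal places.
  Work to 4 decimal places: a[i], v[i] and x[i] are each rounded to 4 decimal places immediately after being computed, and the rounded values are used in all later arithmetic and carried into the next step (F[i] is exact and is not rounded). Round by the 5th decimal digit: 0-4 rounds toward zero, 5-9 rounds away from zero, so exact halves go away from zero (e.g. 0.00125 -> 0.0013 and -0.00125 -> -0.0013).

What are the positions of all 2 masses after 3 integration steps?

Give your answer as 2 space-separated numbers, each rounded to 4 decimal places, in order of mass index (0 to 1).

Step 0: x=[4.0000 5.0000] v=[0.0000 -2.0000]
Step 1: x=[3.5000 5.0000] v=[-2.0000 0.0000]
Step 2: x=[2.6250 5.3750] v=[-3.5000 1.5000]
Step 3: x=[1.6875 5.8125] v=[-3.7500 1.7500]

Answer: 1.6875 5.8125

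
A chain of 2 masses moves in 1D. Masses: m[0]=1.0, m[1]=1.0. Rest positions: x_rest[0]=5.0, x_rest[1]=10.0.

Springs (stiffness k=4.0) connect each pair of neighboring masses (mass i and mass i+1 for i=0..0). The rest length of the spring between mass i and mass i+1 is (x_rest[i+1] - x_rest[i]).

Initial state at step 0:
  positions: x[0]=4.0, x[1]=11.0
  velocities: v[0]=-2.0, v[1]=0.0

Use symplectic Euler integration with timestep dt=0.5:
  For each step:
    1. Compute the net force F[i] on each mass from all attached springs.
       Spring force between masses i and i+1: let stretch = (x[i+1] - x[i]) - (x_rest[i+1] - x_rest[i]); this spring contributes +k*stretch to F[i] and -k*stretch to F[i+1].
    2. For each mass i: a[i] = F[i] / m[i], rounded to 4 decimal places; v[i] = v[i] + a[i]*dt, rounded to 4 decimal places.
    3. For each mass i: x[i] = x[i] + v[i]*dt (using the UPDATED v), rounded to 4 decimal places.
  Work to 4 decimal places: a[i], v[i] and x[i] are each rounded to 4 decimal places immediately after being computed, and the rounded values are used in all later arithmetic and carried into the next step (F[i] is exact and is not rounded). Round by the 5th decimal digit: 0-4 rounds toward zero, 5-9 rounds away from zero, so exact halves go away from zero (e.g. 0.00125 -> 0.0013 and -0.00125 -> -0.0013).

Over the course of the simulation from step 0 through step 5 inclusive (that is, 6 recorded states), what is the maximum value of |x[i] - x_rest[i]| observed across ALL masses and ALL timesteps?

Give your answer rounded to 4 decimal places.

Step 0: x=[4.0000 11.0000] v=[-2.0000 0.0000]
Step 1: x=[5.0000 9.0000] v=[2.0000 -4.0000]
Step 2: x=[5.0000 8.0000] v=[0.0000 -2.0000]
Step 3: x=[3.0000 9.0000] v=[-4.0000 2.0000]
Step 4: x=[2.0000 9.0000] v=[-2.0000 0.0000]
Step 5: x=[3.0000 7.0000] v=[2.0000 -4.0000]
Max displacement = 3.0000

Answer: 3.0000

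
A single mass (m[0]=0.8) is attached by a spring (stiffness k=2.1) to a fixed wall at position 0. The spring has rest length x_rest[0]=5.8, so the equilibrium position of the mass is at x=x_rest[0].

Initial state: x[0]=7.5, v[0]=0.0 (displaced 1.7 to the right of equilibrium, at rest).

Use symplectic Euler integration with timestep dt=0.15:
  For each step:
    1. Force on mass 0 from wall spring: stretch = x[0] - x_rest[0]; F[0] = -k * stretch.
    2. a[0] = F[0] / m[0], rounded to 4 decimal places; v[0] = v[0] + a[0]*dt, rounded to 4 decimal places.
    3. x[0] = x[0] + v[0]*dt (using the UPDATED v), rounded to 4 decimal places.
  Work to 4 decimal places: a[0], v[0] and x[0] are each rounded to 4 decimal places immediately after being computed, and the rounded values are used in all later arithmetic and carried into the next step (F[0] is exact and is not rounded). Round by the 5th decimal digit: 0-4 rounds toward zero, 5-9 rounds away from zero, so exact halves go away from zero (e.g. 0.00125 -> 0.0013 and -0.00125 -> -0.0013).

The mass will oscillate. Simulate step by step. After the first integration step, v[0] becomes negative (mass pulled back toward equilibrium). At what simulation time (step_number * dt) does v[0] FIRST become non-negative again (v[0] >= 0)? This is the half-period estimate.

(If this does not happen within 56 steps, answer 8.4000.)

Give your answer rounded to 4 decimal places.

Answer: 1.9500

Derivation:
Step 0: x=[7.5000] v=[0.0000]
Step 1: x=[7.3996] v=[-0.6694]
Step 2: x=[7.2047] v=[-1.2993]
Step 3: x=[6.9268] v=[-1.8524]
Step 4: x=[6.5824] v=[-2.2961]
Step 5: x=[6.1918] v=[-2.6042]
Step 6: x=[5.7780] v=[-2.7585]
Step 7: x=[5.3655] v=[-2.7498]
Step 8: x=[4.9787] v=[-2.5787]
Step 9: x=[4.6404] v=[-2.2553]
Step 10: x=[4.3706] v=[-1.7987]
Step 11: x=[4.1852] v=[-1.2359]
Step 12: x=[4.0952] v=[-0.6001]
Step 13: x=[4.1059] v=[0.0712]
First v>=0 after going negative at step 13, time=1.9500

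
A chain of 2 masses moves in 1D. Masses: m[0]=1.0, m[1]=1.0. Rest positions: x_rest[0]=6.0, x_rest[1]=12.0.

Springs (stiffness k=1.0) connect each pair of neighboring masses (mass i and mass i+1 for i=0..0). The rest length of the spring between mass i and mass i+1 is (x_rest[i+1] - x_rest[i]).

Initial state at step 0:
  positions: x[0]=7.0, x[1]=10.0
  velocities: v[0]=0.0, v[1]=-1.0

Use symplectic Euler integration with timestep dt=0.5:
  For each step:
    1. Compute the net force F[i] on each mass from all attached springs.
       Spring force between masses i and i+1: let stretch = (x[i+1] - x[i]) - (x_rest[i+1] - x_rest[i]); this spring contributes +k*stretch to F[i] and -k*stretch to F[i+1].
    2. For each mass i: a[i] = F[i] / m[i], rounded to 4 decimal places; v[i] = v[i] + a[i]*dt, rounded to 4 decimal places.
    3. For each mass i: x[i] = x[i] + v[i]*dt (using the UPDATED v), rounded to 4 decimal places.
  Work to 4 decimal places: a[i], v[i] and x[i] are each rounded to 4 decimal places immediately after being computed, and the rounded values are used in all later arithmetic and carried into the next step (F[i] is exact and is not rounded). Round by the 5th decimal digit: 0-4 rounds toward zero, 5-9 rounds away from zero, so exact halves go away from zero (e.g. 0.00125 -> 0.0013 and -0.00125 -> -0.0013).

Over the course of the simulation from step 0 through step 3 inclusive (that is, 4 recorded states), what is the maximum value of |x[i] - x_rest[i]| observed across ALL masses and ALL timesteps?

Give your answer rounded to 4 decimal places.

Step 0: x=[7.0000 10.0000] v=[0.0000 -1.0000]
Step 1: x=[6.2500 10.2500] v=[-1.5000 0.5000]
Step 2: x=[5.0000 11.0000] v=[-2.5000 1.5000]
Step 3: x=[3.7500 11.7500] v=[-2.5000 1.5000]
Max displacement = 2.2500

Answer: 2.2500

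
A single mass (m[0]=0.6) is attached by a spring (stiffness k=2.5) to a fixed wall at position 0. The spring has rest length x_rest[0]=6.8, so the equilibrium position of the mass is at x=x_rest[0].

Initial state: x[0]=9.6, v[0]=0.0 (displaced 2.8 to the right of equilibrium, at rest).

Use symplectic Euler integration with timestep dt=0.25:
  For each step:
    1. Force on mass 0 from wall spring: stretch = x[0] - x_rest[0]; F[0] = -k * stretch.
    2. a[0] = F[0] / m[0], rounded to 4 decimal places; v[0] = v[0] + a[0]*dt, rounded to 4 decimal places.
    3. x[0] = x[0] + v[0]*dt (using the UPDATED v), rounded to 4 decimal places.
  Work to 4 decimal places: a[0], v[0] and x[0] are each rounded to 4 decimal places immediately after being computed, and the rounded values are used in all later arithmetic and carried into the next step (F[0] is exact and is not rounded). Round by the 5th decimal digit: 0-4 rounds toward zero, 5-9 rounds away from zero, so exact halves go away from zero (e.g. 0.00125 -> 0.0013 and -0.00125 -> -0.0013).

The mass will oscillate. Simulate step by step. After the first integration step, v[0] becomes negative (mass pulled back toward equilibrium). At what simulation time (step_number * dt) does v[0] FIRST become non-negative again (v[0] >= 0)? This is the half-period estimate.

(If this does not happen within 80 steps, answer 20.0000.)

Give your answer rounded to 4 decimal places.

Answer: 1.7500

Derivation:
Step 0: x=[9.6000] v=[0.0000]
Step 1: x=[8.8708] v=[-2.9167]
Step 2: x=[7.6024] v=[-5.0738]
Step 3: x=[6.1250] v=[-5.9096]
Step 4: x=[4.8234] v=[-5.2065]
Step 5: x=[4.0365] v=[-3.1476]
Step 6: x=[3.9693] v=[-0.2690]
Step 7: x=[4.6392] v=[2.6797]
First v>=0 after going negative at step 7, time=1.7500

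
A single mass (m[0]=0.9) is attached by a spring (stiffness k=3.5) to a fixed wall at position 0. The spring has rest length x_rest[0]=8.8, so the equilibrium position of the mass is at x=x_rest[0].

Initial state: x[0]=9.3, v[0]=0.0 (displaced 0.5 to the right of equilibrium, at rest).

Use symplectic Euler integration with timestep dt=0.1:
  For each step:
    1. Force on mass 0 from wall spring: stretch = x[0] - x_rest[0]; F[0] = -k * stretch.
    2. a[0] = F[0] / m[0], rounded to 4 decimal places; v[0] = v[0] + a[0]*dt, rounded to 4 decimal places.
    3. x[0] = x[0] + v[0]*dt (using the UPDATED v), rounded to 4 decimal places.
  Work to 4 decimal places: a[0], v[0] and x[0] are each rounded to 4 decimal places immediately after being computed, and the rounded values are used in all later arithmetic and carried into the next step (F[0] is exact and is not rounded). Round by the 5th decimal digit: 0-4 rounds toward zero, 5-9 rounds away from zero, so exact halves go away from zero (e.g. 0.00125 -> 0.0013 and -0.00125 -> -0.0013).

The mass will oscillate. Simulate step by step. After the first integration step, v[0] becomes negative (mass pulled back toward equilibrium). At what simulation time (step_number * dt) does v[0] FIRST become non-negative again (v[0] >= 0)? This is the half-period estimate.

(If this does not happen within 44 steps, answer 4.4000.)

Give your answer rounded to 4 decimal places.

Answer: 1.6000

Derivation:
Step 0: x=[9.3000] v=[0.0000]
Step 1: x=[9.2806] v=[-0.1944]
Step 2: x=[9.2425] v=[-0.3813]
Step 3: x=[9.1872] v=[-0.5534]
Step 4: x=[9.1168] v=[-0.7040]
Step 5: x=[9.0341] v=[-0.8272]
Step 6: x=[8.9423] v=[-0.9182]
Step 7: x=[8.8450] v=[-0.9735]
Step 8: x=[8.7459] v=[-0.9910]
Step 9: x=[8.6489] v=[-0.9700]
Step 10: x=[8.5578] v=[-0.9112]
Step 11: x=[8.4761] v=[-0.8170]
Step 12: x=[8.4070] v=[-0.6910]
Step 13: x=[8.3532] v=[-0.5382]
Step 14: x=[8.3168] v=[-0.3644]
Step 15: x=[8.2992] v=[-0.1765]
Step 16: x=[8.3010] v=[0.0183]
First v>=0 after going negative at step 16, time=1.6000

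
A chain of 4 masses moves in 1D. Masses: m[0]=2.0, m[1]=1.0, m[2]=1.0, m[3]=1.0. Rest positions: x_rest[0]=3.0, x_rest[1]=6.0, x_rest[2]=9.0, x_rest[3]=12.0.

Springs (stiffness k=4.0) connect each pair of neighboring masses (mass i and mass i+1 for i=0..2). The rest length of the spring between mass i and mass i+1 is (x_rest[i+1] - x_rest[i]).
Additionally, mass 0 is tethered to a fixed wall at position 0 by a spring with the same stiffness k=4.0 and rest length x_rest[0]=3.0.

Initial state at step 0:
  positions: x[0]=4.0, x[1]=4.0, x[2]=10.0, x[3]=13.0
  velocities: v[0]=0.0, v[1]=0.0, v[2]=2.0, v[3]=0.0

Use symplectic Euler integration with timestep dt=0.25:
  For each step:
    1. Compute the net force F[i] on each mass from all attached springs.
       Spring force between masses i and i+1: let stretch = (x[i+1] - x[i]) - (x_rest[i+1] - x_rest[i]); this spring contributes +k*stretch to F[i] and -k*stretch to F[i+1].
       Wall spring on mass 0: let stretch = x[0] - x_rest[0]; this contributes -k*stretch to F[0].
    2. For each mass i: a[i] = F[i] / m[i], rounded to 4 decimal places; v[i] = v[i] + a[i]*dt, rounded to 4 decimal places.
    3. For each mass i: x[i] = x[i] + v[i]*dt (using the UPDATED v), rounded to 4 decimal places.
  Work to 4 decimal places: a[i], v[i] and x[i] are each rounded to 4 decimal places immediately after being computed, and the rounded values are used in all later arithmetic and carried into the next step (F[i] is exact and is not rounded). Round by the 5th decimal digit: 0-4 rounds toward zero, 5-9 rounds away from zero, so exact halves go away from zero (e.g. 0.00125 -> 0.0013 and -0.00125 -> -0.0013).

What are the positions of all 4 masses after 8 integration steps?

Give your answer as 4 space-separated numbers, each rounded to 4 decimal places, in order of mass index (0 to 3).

Answer: 4.2375 5.5984 9.0295 14.0480

Derivation:
Step 0: x=[4.0000 4.0000 10.0000 13.0000] v=[0.0000 0.0000 2.0000 0.0000]
Step 1: x=[3.5000 5.5000 9.7500 13.0000] v=[-2.0000 6.0000 -1.0000 0.0000]
Step 2: x=[2.8125 7.5625 9.2500 12.9375] v=[-2.7500 8.2500 -2.0000 -0.2500]
Step 3: x=[2.3672 8.8594 9.2500 12.7031] v=[-1.7813 5.1875 0.0000 -0.9375]
Step 4: x=[2.4375 8.6309 10.0156 12.3555] v=[0.2812 -0.9141 3.0625 -1.3906]
Step 5: x=[2.9773 7.2002 11.0200 12.1729] v=[2.1592 -5.7228 4.0177 -0.7305]
Step 6: x=[3.6728 5.6687 11.3577 12.4521] v=[2.7820 -6.1259 1.3508 1.1166]
Step 7: x=[4.1587 5.0605 10.5468 13.2077] v=[1.9436 -2.4328 -3.2438 3.0222]
Step 8: x=[4.2375 5.5984 9.0295 14.0480] v=[0.3152 2.1517 -6.0692 3.3613]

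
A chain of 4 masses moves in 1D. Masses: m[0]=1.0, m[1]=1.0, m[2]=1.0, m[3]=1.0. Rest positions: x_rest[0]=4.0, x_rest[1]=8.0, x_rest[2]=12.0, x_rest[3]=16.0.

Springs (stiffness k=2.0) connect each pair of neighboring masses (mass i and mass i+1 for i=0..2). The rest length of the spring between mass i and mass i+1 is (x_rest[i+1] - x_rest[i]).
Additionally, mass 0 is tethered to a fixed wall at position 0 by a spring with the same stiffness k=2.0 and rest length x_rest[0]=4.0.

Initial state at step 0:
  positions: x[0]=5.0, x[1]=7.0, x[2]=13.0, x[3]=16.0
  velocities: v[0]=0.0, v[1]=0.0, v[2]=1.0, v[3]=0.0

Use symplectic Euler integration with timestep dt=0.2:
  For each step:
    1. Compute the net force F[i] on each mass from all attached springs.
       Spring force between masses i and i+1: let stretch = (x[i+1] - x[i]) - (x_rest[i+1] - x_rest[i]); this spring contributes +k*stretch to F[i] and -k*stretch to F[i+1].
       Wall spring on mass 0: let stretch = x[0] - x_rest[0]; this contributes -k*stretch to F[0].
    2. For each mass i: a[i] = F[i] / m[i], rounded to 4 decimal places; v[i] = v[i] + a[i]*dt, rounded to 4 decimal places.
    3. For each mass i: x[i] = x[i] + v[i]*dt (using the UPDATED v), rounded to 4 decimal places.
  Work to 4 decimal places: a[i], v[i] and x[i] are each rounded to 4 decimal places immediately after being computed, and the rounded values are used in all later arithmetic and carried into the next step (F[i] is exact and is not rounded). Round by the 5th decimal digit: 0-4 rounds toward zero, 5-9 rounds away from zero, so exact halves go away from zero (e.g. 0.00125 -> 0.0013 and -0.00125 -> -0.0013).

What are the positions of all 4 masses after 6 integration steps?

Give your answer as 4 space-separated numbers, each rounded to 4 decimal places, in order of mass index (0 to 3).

Answer: 3.2309 9.5838 11.8600 16.8146

Derivation:
Step 0: x=[5.0000 7.0000 13.0000 16.0000] v=[0.0000 0.0000 1.0000 0.0000]
Step 1: x=[4.7600 7.3200 12.9600 16.0800] v=[-1.2000 1.6000 -0.2000 0.4000]
Step 2: x=[4.3440 7.8864 12.7184 16.2304] v=[-2.0800 2.8320 -1.2080 0.7520]
Step 3: x=[3.8639 8.5560 12.3712 16.4198] v=[-2.4006 3.3478 -1.7360 0.9472]
Step 4: x=[3.4500 9.1554 12.0427 16.6054] v=[-2.0693 2.9970 -1.6426 0.9278]
Step 5: x=[3.2166 9.5294 11.8482 16.7459] v=[-1.1671 1.8698 -0.9724 0.7027]
Step 6: x=[3.2309 9.5838 11.8600 16.8146] v=[0.0714 0.2722 0.0592 0.3436]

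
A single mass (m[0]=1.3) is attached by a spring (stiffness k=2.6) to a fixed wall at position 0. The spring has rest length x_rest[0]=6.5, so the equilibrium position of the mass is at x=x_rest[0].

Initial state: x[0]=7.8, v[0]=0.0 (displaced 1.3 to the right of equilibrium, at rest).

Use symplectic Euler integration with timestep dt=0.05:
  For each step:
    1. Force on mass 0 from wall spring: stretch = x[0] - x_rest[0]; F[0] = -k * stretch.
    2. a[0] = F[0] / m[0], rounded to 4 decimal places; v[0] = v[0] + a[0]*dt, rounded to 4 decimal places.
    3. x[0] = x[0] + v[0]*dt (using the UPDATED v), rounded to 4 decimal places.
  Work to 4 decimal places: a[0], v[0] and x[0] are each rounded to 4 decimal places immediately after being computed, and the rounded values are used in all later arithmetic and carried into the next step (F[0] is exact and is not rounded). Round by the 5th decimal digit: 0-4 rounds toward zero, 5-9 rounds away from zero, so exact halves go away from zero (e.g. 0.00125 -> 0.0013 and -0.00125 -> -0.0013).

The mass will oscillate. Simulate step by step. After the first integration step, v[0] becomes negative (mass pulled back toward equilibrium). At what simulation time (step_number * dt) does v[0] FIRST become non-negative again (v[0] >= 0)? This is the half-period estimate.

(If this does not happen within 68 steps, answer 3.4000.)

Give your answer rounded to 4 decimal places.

Step 0: x=[7.8000] v=[0.0000]
Step 1: x=[7.7935] v=[-0.1300]
Step 2: x=[7.7805] v=[-0.2594]
Step 3: x=[7.7611] v=[-0.3875]
Step 4: x=[7.7354] v=[-0.5136]
Step 5: x=[7.7035] v=[-0.6371]
Step 6: x=[7.6656] v=[-0.7575]
Step 7: x=[7.6219] v=[-0.8741]
Step 8: x=[7.5726] v=[-0.9863]
Step 9: x=[7.5179] v=[-1.0936]
Step 10: x=[7.4581] v=[-1.1954]
Step 11: x=[7.3935] v=[-1.2912]
Step 12: x=[7.3245] v=[-1.3806]
Step 13: x=[7.2513] v=[-1.4631]
Step 14: x=[7.1744] v=[-1.5382]
Step 15: x=[7.0941] v=[-1.6056]
Step 16: x=[7.0109] v=[-1.6650]
Step 17: x=[6.9251] v=[-1.7161]
Step 18: x=[6.8372] v=[-1.7586]
Step 19: x=[6.7476] v=[-1.7923]
Step 20: x=[6.6567] v=[-1.8171]
Step 21: x=[6.5651] v=[-1.8328]
Step 22: x=[6.4731] v=[-1.8393]
Step 23: x=[6.3813] v=[-1.8366]
Step 24: x=[6.2901] v=[-1.8247]
Step 25: x=[6.1999] v=[-1.8037]
Step 26: x=[6.1112] v=[-1.7737]
Step 27: x=[6.0245] v=[-1.7348]
Step 28: x=[5.9401] v=[-1.6873]
Step 29: x=[5.8585] v=[-1.6313]
Step 30: x=[5.7801] v=[-1.5672]
Step 31: x=[5.7053] v=[-1.4952]
Step 32: x=[5.6345] v=[-1.4157]
Step 33: x=[5.5680] v=[-1.3292]
Step 34: x=[5.5062] v=[-1.2360]
Step 35: x=[5.4494] v=[-1.1366]
Step 36: x=[5.3978] v=[-1.0315]
Step 37: x=[5.3517] v=[-0.9213]
Step 38: x=[5.3114] v=[-0.8065]
Step 39: x=[5.2770] v=[-0.6876]
Step 40: x=[5.2487] v=[-0.5653]
Step 41: x=[5.2267] v=[-0.4402]
Step 42: x=[5.2111] v=[-0.3129]
Step 43: x=[5.2019] v=[-0.1840]
Step 44: x=[5.1992] v=[-0.0542]
Step 45: x=[5.2030] v=[0.0759]
First v>=0 after going negative at step 45, time=2.2500

Answer: 2.2500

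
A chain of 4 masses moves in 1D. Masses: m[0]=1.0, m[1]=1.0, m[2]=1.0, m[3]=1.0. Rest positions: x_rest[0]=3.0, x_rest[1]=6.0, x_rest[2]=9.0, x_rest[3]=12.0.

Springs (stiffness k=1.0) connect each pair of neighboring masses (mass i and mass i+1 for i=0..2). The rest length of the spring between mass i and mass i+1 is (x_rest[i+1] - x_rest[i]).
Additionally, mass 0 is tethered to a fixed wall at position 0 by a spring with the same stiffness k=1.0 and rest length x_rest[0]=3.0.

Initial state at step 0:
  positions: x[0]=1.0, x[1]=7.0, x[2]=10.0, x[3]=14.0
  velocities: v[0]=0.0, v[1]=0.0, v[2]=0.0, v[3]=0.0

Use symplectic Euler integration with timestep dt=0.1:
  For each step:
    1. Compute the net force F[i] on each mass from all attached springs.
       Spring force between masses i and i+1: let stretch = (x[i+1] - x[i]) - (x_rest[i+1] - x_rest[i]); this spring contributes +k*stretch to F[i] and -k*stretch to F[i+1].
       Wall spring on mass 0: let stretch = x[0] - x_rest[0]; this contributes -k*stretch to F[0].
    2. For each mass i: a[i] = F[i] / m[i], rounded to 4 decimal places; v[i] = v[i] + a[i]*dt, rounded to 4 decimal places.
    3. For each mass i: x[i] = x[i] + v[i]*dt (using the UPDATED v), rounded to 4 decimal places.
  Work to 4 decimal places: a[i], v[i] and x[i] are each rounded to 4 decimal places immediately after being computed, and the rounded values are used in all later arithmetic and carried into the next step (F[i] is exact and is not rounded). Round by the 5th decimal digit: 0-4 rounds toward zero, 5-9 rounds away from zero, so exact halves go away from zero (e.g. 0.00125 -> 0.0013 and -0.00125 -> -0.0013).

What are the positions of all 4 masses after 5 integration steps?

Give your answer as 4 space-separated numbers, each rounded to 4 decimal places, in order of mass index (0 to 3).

Answer: 1.7055 6.5908 10.1297 13.8568

Derivation:
Step 0: x=[1.0000 7.0000 10.0000 14.0000] v=[0.0000 0.0000 0.0000 0.0000]
Step 1: x=[1.0500 6.9700 10.0100 13.9900] v=[0.5000 -0.3000 0.1000 -0.1000]
Step 2: x=[1.1487 6.9112 10.0294 13.9702] v=[0.9870 -0.5880 0.1940 -0.1980]
Step 3: x=[1.2935 6.8260 10.0570 13.9410] v=[1.4484 -0.8524 0.2763 -0.2921]
Step 4: x=[1.4807 6.7177 10.0912 13.9030] v=[1.8723 -1.0826 0.3416 -0.3805]
Step 5: x=[1.7055 6.5908 10.1297 13.8568] v=[2.2479 -1.2690 0.3854 -0.4617]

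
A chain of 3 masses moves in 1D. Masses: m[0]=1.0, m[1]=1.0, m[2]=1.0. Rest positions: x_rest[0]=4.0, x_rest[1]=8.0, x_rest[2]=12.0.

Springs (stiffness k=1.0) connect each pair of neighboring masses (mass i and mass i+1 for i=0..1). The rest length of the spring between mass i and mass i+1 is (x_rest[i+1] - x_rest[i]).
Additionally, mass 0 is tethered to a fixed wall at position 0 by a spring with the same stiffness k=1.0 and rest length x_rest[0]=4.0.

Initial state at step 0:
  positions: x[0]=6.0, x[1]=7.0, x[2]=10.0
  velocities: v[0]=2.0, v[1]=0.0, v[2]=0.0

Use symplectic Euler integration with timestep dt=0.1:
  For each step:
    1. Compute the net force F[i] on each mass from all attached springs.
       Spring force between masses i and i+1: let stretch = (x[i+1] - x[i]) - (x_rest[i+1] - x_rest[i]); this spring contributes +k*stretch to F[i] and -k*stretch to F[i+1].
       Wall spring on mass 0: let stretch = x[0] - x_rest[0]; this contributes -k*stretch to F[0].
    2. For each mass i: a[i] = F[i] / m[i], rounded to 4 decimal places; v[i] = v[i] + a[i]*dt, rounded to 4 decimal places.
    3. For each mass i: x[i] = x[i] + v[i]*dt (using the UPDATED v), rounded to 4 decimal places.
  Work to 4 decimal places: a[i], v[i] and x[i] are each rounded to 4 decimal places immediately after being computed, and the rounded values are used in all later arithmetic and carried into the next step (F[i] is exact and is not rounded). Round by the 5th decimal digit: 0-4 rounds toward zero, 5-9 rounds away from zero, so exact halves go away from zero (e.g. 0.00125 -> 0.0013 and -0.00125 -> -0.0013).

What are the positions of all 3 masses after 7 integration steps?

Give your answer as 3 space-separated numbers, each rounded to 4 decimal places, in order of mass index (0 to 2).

Step 0: x=[6.0000 7.0000 10.0000] v=[2.0000 0.0000 0.0000]
Step 1: x=[6.1500 7.0200 10.0100] v=[1.5000 0.2000 0.1000]
Step 2: x=[6.2472 7.0612 10.0301] v=[0.9720 0.4120 0.2010]
Step 3: x=[6.2901 7.1240 10.0605] v=[0.4287 0.6275 0.3041]
Step 4: x=[6.2784 7.2078 10.1016] v=[-0.1169 0.8378 0.4105]
Step 5: x=[6.2132 7.3112 10.1537] v=[-0.6518 1.0342 0.5211]
Step 6: x=[6.0969 7.4321 10.2174] v=[-1.1633 1.2087 0.6369]
Step 7: x=[5.9330 7.5675 10.2932] v=[-1.6395 1.3537 0.7584]

Answer: 5.9330 7.5675 10.2932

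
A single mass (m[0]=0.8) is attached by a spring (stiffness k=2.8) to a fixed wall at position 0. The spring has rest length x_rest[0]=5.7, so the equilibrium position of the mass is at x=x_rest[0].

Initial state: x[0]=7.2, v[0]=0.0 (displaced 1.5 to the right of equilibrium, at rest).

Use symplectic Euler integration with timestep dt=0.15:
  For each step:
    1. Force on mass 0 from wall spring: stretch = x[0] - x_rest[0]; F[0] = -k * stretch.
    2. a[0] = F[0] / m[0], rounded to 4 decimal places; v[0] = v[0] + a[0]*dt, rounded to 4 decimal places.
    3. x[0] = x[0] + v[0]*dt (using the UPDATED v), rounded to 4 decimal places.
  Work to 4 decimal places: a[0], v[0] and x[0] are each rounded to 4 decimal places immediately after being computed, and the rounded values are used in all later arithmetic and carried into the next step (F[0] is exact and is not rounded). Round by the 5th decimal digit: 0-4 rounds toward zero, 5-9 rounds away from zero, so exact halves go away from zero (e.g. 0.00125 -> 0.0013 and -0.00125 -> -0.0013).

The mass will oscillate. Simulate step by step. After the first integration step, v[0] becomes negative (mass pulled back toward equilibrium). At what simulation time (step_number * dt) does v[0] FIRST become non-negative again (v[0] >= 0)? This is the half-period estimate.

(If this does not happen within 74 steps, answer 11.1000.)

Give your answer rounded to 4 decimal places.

Answer: 1.8000

Derivation:
Step 0: x=[7.2000] v=[0.0000]
Step 1: x=[7.0819] v=[-0.7875]
Step 2: x=[6.8550] v=[-1.5130]
Step 3: x=[6.5371] v=[-2.1194]
Step 4: x=[6.1533] v=[-2.5589]
Step 5: x=[5.7338] v=[-2.7969]
Step 6: x=[5.3116] v=[-2.8146]
Step 7: x=[4.9200] v=[-2.6107]
Step 8: x=[4.5898] v=[-2.2012]
Step 9: x=[4.3471] v=[-1.6183]
Step 10: x=[4.2109] v=[-0.9080]
Step 11: x=[4.1920] v=[-0.1262]
Step 12: x=[4.2918] v=[0.6655]
First v>=0 after going negative at step 12, time=1.8000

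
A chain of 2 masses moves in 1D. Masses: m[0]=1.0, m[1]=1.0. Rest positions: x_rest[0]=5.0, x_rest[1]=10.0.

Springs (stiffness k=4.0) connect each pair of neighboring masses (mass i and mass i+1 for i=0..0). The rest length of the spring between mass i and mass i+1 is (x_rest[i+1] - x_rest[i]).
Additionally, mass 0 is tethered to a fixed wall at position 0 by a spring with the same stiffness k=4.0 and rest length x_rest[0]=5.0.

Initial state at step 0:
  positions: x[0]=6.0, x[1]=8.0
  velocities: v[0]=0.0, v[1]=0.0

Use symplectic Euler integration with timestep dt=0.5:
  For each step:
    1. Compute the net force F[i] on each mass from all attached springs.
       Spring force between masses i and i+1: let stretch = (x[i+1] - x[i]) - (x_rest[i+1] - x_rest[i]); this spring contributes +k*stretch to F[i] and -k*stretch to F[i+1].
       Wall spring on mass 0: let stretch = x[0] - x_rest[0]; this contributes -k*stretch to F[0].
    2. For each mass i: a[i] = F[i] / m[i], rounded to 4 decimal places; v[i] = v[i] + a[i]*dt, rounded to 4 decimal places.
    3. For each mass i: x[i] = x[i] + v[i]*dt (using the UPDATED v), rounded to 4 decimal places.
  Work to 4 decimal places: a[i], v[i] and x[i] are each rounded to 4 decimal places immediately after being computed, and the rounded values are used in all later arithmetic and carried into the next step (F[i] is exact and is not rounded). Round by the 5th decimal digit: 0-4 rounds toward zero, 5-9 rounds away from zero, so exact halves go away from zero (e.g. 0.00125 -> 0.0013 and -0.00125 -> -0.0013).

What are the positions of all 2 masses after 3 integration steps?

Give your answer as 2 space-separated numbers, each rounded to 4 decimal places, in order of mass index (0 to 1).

Answer: 8.0000 9.0000

Derivation:
Step 0: x=[6.0000 8.0000] v=[0.0000 0.0000]
Step 1: x=[2.0000 11.0000] v=[-8.0000 6.0000]
Step 2: x=[5.0000 10.0000] v=[6.0000 -2.0000]
Step 3: x=[8.0000 9.0000] v=[6.0000 -2.0000]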